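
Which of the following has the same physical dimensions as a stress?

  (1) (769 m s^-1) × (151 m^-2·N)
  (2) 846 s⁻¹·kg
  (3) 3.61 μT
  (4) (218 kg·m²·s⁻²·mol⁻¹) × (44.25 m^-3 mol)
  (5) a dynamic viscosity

(4)

Reference: [stress] = kg·m⁻¹·s⁻².
Each option:
  (1) [m·s⁻¹] · [kg·m⁻¹·s⁻²] = kg·s⁻³
  (2) kg·s⁻¹
  (3) T = Wb·m⁻² = kg·s⁻²·A⁻¹
  (4) [kg·m²·s⁻²·mol⁻¹] · [m⁻³·mol] = kg·m⁻¹·s⁻²  ← same
  (5) [dynamic viscosity] = kg·m⁻¹·s⁻¹
Only (4) matches kg·m⁻¹·s⁻².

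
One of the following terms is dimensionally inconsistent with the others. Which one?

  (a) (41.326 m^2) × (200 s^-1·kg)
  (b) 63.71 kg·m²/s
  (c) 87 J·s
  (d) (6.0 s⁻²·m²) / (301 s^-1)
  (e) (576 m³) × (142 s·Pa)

(d)

Reduce each to base SI dimensions:
  (a) [m²] · [kg·s⁻¹] = kg·m²·s⁻¹
  (b) kg·m²·s⁻¹
  (c) J·s = N·m·s = kg·m²·s⁻¹
  (d) [m²·s⁻²] / [s⁻¹] = m²·s⁻¹
  (e) [m³] · [kg·m⁻¹·s⁻¹] = kg·m²·s⁻¹
All reduce to kg·m²·s⁻¹ except (d), which is m²·s⁻¹.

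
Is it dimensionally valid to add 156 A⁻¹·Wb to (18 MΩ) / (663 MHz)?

Yes

Reduce each to base SI dimensions:
  156 A⁻¹·Wb:  Wb·A⁻¹ = V·s·A⁻¹ = kg·m²·s⁻²·A⁻²
  (18 MΩ) / (663 MHz):  [kg·m²·s⁻³·A⁻²] / [s⁻¹] = kg·m²·s⁻²·A⁻²
Both are kg·m²·s⁻²·A⁻², so they have the same dimensions and can be added.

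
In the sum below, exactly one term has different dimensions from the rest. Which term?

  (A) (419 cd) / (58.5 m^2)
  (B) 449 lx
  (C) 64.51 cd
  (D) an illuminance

(C)

Expand each in SI base units:
  (A) [cd] / [m²] = m⁻²·cd
  (B) lx = lm·m⁻² = m⁻²·cd
  (C) cd
  (D) [illuminance] = m⁻²·cd
All reduce to m⁻²·cd except (C), which is cd.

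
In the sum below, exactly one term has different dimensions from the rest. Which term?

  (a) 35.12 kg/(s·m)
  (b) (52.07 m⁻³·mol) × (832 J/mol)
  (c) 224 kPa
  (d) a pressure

(a)

Work out the base dimensions of each:
  (a) kg·m⁻¹·s⁻¹
  (b) [m⁻³·mol] · [kg·m²·s⁻²·mol⁻¹] = kg·m⁻¹·s⁻²
  (c) Pa = N·m⁻² = kg·m⁻¹·s⁻²
  (d) [pressure] = kg·m⁻¹·s⁻²
All reduce to kg·m⁻¹·s⁻² except (a), which is kg·m⁻¹·s⁻¹.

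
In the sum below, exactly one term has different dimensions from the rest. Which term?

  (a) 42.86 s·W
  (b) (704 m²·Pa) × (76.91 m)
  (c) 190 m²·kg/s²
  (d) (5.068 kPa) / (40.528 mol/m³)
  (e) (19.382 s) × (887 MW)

(d)

Reduce each to base SI dimensions:
  (a) W·s = J·s⁻¹·s = kg·m²·s⁻²
  (b) [kg·m·s⁻²] · [m] = kg·m²·s⁻²
  (c) kg·m²·s⁻²
  (d) [kg·m⁻¹·s⁻²] / [m⁻³·mol] = kg·m²·s⁻²·mol⁻¹
  (e) [s] · [kg·m²·s⁻³] = kg·m²·s⁻²
All reduce to kg·m²·s⁻² except (d), which is kg·m²·s⁻²·mol⁻¹.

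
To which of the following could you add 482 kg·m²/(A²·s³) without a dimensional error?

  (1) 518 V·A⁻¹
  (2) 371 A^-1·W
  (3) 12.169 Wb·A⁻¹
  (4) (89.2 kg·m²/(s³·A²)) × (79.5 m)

(1)

Reference: kg·m²·s⁻³·A⁻².
Each option:
  (1) V·A⁻¹ = J·C⁻¹·A⁻¹ = kg·m²·s⁻³·A⁻²  ← same
  (2) W·A⁻¹ = J·s⁻¹·A⁻¹ = kg·m²·s⁻³·A⁻¹
  (3) Wb·A⁻¹ = V·s·A⁻¹ = kg·m²·s⁻²·A⁻²
  (4) [kg·m²·s⁻³·A⁻²] · [m] = kg·m³·s⁻³·A⁻²
Only (1) matches kg·m²·s⁻³·A⁻².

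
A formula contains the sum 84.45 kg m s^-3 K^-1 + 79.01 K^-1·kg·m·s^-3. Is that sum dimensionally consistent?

Yes

Reduce each to base SI dimensions:
  84.45 kg m s^-3 K^-1:  kg·m·s⁻³·K⁻¹
  79.01 K^-1·kg·m·s^-3:  kg·m·s⁻³·K⁻¹
Both are kg·m·s⁻³·K⁻¹, so they have the same dimensions and can be added.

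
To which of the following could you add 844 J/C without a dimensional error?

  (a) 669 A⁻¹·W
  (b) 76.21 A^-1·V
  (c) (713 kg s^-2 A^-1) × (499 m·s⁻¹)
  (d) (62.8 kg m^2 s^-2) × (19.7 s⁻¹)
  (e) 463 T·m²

Reference: J·C⁻¹ = N·m·(s·A)⁻¹ = kg·m²·s⁻³·A⁻¹.
Each option:
  (a) W·A⁻¹ = J·s⁻¹·A⁻¹ = kg·m²·s⁻³·A⁻¹  ← same
  (b) V·A⁻¹ = J·C⁻¹·A⁻¹ = kg·m²·s⁻³·A⁻²
  (c) [kg·s⁻²·A⁻¹] · [m·s⁻¹] = kg·m·s⁻³·A⁻¹
  (d) [kg·m²·s⁻²] · [s⁻¹] = kg·m²·s⁻³
  (e) T·m² = Wb·m⁻²·m² = kg·m²·s⁻²·A⁻¹
Only (a) matches kg·m²·s⁻³·A⁻¹.

(a)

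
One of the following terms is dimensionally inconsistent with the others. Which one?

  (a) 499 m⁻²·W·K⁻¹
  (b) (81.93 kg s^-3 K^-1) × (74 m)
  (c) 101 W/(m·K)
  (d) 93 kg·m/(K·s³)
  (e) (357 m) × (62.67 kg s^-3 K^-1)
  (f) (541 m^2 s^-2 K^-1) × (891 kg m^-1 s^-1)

(a)

Reduce each to base SI dimensions:
  (a) W·m⁻²·K⁻¹ = J·s⁻¹·m⁻²·K⁻¹ = kg·s⁻³·K⁻¹
  (b) [kg·s⁻³·K⁻¹] · [m] = kg·m·s⁻³·K⁻¹
  (c) W·m⁻¹·K⁻¹ = J·s⁻¹·m⁻¹·K⁻¹ = kg·m·s⁻³·K⁻¹
  (d) kg·m·s⁻³·K⁻¹
  (e) [m] · [kg·s⁻³·K⁻¹] = kg·m·s⁻³·K⁻¹
  (f) [m²·s⁻²·K⁻¹] · [kg·m⁻¹·s⁻¹] = kg·m·s⁻³·K⁻¹
All reduce to kg·m·s⁻³·K⁻¹ except (a), which is kg·s⁻³·K⁻¹.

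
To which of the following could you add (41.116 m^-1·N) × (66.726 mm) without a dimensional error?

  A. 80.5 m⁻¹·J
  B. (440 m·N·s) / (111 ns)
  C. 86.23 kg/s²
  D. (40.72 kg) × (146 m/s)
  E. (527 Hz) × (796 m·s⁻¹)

Reference: [kg·s⁻²] · [m] = kg·m·s⁻².
Each option:
  A. J·m⁻¹ = N·m·m⁻¹ = kg·m·s⁻²  ← same
  B. [kg·m²·s⁻¹] / [s] = kg·m²·s⁻²
  C. kg·s⁻²
  D. [kg] · [m·s⁻¹] = kg·m·s⁻¹
  E. [s⁻¹] · [m·s⁻¹] = m·s⁻²
Only A. matches kg·m·s⁻².

A.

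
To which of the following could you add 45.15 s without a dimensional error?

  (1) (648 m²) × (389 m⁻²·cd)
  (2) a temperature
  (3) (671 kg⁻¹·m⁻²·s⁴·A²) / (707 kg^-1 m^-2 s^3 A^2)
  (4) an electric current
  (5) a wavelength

Reference: s.
Each option:
  (1) [m²] · [m⁻²·cd] = cd
  (2) [temperature] = K
  (3) [kg⁻¹·m⁻²·s⁴·A²] / [kg⁻¹·m⁻²·s³·A²] = s  ← same
  (4) [electric current] = A
  (5) [wavelength] = m
Only (3) matches s.

(3)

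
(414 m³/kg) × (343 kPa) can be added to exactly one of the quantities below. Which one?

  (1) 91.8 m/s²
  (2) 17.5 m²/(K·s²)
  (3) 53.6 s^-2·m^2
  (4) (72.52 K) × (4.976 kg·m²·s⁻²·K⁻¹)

(3)

Reference: [kg⁻¹·m³] · [kg·m⁻¹·s⁻²] = m²·s⁻².
Each option:
  (1) m·s⁻²
  (2) m²·s⁻²·K⁻¹
  (3) m²·s⁻²  ← same
  (4) [K] · [kg·m²·s⁻²·K⁻¹] = kg·m²·s⁻²
Only (3) matches m²·s⁻².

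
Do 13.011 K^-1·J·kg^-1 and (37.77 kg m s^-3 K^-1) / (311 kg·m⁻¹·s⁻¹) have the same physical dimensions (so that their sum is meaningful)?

Yes

Expand each in SI base units:
  13.011 K^-1·J·kg^-1:  J·kg⁻¹·K⁻¹ = N·m·kg⁻¹·K⁻¹ = m²·s⁻²·K⁻¹
  (37.77 kg m s^-3 K^-1) / (311 kg·m⁻¹·s⁻¹):  [kg·m·s⁻³·K⁻¹] / [kg·m⁻¹·s⁻¹] = m²·s⁻²·K⁻¹
Both are m²·s⁻²·K⁻¹, so they have the same dimensions and can be added.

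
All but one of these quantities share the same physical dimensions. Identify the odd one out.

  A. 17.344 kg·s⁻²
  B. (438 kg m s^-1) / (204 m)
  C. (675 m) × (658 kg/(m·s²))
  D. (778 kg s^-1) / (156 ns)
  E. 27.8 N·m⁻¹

B.

Reduce each to base SI dimensions:
  A. kg·s⁻²
  B. [kg·m·s⁻¹] / [m] = kg·s⁻¹
  C. [m] · [kg·m⁻¹·s⁻²] = kg·s⁻²
  D. [kg·s⁻¹] / [s] = kg·s⁻²
  E. N·m⁻¹ = kg·m·s⁻²·m⁻¹ = kg·s⁻²
All reduce to kg·s⁻² except B., which is kg·s⁻¹.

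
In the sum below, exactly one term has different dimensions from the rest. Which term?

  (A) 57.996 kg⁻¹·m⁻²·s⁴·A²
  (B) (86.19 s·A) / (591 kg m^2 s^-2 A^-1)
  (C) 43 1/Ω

(A)

Work out the base dimensions of each:
  (A) kg⁻¹·m⁻²·s⁴·A²
  (B) [s·A] / [kg·m²·s⁻²·A⁻¹] = kg⁻¹·m⁻²·s³·A²
  (C) Ω⁻¹ = (V·A⁻¹)⁻¹ = kg⁻¹·m⁻²·s³·A²
All reduce to kg⁻¹·m⁻²·s³·A² except (A), which is kg⁻¹·m⁻²·s⁴·A².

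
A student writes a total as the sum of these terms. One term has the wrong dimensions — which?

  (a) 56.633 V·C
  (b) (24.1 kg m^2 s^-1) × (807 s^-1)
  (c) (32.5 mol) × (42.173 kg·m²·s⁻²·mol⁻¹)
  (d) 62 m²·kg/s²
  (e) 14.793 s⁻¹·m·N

In SI base units:
  (a) C·V = s·A·J·C⁻¹ = kg·m²·s⁻²
  (b) [kg·m²·s⁻¹] · [s⁻¹] = kg·m²·s⁻²
  (c) [mol] · [kg·m²·s⁻²·mol⁻¹] = kg·m²·s⁻²
  (d) kg·m²·s⁻²
  (e) N·m·s⁻¹ = kg·m·s⁻²·m·s⁻¹ = kg·m²·s⁻³
All reduce to kg·m²·s⁻² except (e), which is kg·m²·s⁻³.

(e)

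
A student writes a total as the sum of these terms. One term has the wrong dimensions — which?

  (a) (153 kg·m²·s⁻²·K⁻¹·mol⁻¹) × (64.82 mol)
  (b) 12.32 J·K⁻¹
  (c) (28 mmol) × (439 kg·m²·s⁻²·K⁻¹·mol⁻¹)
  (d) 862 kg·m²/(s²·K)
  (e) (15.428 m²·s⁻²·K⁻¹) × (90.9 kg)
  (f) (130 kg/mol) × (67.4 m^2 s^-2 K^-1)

Dimensions:
  (a) [kg·m²·s⁻²·K⁻¹·mol⁻¹] · [mol] = kg·m²·s⁻²·K⁻¹
  (b) J·K⁻¹ = N·m·K⁻¹ = kg·m²·s⁻²·K⁻¹
  (c) [mol] · [kg·m²·s⁻²·K⁻¹·mol⁻¹] = kg·m²·s⁻²·K⁻¹
  (d) kg·m²·s⁻²·K⁻¹
  (e) [m²·s⁻²·K⁻¹] · [kg] = kg·m²·s⁻²·K⁻¹
  (f) [kg·mol⁻¹] · [m²·s⁻²·K⁻¹] = kg·m²·s⁻²·K⁻¹·mol⁻¹
All reduce to kg·m²·s⁻²·K⁻¹ except (f), which is kg·m²·s⁻²·K⁻¹·mol⁻¹.

(f)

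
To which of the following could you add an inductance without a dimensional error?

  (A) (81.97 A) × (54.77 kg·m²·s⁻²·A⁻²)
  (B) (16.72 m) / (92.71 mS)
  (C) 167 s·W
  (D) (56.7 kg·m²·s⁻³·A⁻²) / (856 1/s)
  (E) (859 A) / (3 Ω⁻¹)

(D)

Reference: [inductance] = kg·m²·s⁻²·A⁻².
Each option:
  (A) [A] · [kg·m²·s⁻²·A⁻²] = kg·m²·s⁻²·A⁻¹
  (B) [m] / [kg⁻¹·m⁻²·s³·A²] = kg·m³·s⁻³·A⁻²
  (C) W·s = J·s⁻¹·s = kg·m²·s⁻²
  (D) [kg·m²·s⁻³·A⁻²] / [s⁻¹] = kg·m²·s⁻²·A⁻²  ← same
  (E) [A] / [kg⁻¹·m⁻²·s³·A²] = kg·m²·s⁻³·A⁻¹
Only (D) matches kg·m²·s⁻²·A⁻².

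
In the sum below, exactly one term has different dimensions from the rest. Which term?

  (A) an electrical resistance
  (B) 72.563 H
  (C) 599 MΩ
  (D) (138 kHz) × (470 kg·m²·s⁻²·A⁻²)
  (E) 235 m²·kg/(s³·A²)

(B)

Expand each in SI base units:
  (A) [electrical resistance] = kg·m²·s⁻³·A⁻²
  (B) H = V·s·A⁻¹ = kg·m²·s⁻²·A⁻²
  (C) Ω = V·A⁻¹ = kg·m²·s⁻³·A⁻²
  (D) [s⁻¹] · [kg·m²·s⁻²·A⁻²] = kg·m²·s⁻³·A⁻²
  (E) kg·m²·s⁻³·A⁻²
All reduce to kg·m²·s⁻³·A⁻² except (B), which is kg·m²·s⁻²·A⁻².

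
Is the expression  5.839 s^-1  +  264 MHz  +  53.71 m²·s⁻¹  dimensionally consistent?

No

In SI base units:
  5.839 s^-1:  s⁻¹
  264 MHz:  Hz = s⁻¹
  53.71 m²·s⁻¹:  m²·s⁻¹
The terms do not share a single dimension (m²·s⁻¹ vs s⁻¹).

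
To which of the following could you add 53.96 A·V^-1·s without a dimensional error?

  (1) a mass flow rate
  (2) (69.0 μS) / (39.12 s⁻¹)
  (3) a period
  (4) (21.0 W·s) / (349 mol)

(2)

Reference: A·s·V⁻¹ = A·s·(J·C⁻¹)⁻¹ = kg⁻¹·m⁻²·s⁴·A².
Each option:
  (1) [mass flow rate] = kg·s⁻¹
  (2) [kg⁻¹·m⁻²·s³·A²] / [s⁻¹] = kg⁻¹·m⁻²·s⁴·A²  ← same
  (3) [period] = s
  (4) [kg·m²·s⁻²] / [mol] = kg·m²·s⁻²·mol⁻¹
Only (2) matches kg⁻¹·m⁻²·s⁴·A².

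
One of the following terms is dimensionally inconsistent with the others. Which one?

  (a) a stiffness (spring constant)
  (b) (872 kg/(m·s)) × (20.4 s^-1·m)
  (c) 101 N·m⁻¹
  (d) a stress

(d)

Work out the base dimensions of each:
  (a) [stiffness (spring constant)] = kg·s⁻²
  (b) [kg·m⁻¹·s⁻¹] · [m·s⁻¹] = kg·s⁻²
  (c) N·m⁻¹ = kg·m·s⁻²·m⁻¹ = kg·s⁻²
  (d) [stress] = kg·m⁻¹·s⁻²
All reduce to kg·s⁻² except (d), which is kg·m⁻¹·s⁻².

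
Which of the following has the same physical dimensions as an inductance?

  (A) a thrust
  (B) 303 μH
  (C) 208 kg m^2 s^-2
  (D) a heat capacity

Reference: [inductance] = kg·m²·s⁻²·A⁻².
Each option:
  (A) [thrust] = kg·m·s⁻²
  (B) H = V·s·A⁻¹ = kg·m²·s⁻²·A⁻²  ← same
  (C) kg·m²·s⁻²
  (D) [heat capacity] = kg·m²·s⁻²·K⁻¹
Only (B) matches kg·m²·s⁻²·A⁻².

(B)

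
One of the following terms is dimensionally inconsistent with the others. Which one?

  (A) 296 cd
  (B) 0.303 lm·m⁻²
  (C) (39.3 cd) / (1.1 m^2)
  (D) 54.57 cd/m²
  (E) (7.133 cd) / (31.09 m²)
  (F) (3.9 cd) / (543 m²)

In SI base units:
  (A) cd
  (B) lm·m⁻² = cd·m⁻² = m⁻²·cd
  (C) [cd] / [m²] = m⁻²·cd
  (D) cd·m⁻² = m⁻²·cd
  (E) [cd] / [m²] = m⁻²·cd
  (F) [cd] / [m²] = m⁻²·cd
All reduce to m⁻²·cd except (A), which is cd.

(A)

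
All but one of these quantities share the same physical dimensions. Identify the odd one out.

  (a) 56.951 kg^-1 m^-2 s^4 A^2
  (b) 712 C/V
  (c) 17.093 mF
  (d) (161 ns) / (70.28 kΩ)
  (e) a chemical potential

(e)

Reduce each to base SI dimensions:
  (a) kg⁻¹·m⁻²·s⁴·A²
  (b) C·V⁻¹ = s·A·(J·C⁻¹)⁻¹ = kg⁻¹·m⁻²·s⁴·A²
  (c) F = C·V⁻¹ = kg⁻¹·m⁻²·s⁴·A²
  (d) [s] / [kg·m²·s⁻³·A⁻²] = kg⁻¹·m⁻²·s⁴·A²
  (e) [chemical potential] = kg·m²·s⁻²·mol⁻¹
All reduce to kg⁻¹·m⁻²·s⁴·A² except (e), which is kg·m²·s⁻²·mol⁻¹.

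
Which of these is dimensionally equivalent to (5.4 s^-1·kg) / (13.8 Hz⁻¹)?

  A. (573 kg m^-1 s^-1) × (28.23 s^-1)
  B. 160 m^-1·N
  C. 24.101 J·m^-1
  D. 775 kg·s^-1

Reference: [kg·s⁻¹] / [s] = kg·s⁻².
Each option:
  A. [kg·m⁻¹·s⁻¹] · [s⁻¹] = kg·m⁻¹·s⁻²
  B. N·m⁻¹ = kg·m·s⁻²·m⁻¹ = kg·s⁻²  ← same
  C. J·m⁻¹ = N·m·m⁻¹ = kg·m·s⁻²
  D. kg·s⁻¹
Only B. matches kg·s⁻².

B.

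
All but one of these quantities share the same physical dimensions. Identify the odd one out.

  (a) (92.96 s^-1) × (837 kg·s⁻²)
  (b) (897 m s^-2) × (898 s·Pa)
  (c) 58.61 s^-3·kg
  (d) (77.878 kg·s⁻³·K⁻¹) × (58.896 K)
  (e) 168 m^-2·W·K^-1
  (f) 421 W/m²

(e)

In SI base units:
  (a) [s⁻¹] · [kg·s⁻²] = kg·s⁻³
  (b) [m·s⁻²] · [kg·m⁻¹·s⁻¹] = kg·s⁻³
  (c) kg·s⁻³
  (d) [kg·s⁻³·K⁻¹] · [K] = kg·s⁻³
  (e) W·m⁻²·K⁻¹ = J·s⁻¹·m⁻²·K⁻¹ = kg·s⁻³·K⁻¹
  (f) W·m⁻² = J·s⁻¹·m⁻² = kg·s⁻³
All reduce to kg·s⁻³ except (e), which is kg·s⁻³·K⁻¹.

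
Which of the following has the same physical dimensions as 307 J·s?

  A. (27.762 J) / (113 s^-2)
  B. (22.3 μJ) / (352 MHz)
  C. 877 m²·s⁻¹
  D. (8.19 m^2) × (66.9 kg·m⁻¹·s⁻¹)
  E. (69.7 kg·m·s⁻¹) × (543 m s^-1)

Reference: J·s = N·m·s = kg·m²·s⁻¹.
Each option:
  A. [kg·m²·s⁻²] / [s⁻²] = kg·m²
  B. [kg·m²·s⁻²] / [s⁻¹] = kg·m²·s⁻¹  ← same
  C. m²·s⁻¹
  D. [m²] · [kg·m⁻¹·s⁻¹] = kg·m·s⁻¹
  E. [kg·m·s⁻¹] · [m·s⁻¹] = kg·m²·s⁻²
Only B. matches kg·m²·s⁻¹.

B.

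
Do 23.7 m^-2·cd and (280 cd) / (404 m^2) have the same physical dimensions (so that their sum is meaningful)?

Yes

Dimensions:
  23.7 m^-2·cd:  cd·m⁻² = m⁻²·cd
  (280 cd) / (404 m^2):  [cd] / [m²] = m⁻²·cd
Both are m⁻²·cd, so they have the same dimensions and can be added.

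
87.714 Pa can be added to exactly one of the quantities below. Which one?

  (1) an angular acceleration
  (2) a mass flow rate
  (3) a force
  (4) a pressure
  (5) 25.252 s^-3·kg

Reference: Pa = N·m⁻² = kg·m⁻¹·s⁻².
Each option:
  (1) [angular acceleration] = s⁻²
  (2) [mass flow rate] = kg·s⁻¹
  (3) [force] = kg·m·s⁻²
  (4) [pressure] = kg·m⁻¹·s⁻²  ← same
  (5) kg·s⁻³
Only (4) matches kg·m⁻¹·s⁻².

(4)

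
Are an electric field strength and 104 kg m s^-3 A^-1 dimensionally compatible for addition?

Expand each in SI base units:
  an electric field strength:  [electric field strength] = kg·m·s⁻³·A⁻¹
  104 kg m s^-3 A^-1:  kg·m·s⁻³·A⁻¹
Both are kg·m·s⁻³·A⁻¹, so they have the same dimensions and can be added.

Yes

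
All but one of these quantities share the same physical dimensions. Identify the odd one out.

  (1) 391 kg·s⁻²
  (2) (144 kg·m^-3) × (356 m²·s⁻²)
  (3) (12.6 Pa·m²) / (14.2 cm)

Dimensions:
  (1) kg·s⁻²
  (2) [kg·m⁻³] · [m²·s⁻²] = kg·m⁻¹·s⁻²
  (3) [kg·m·s⁻²] / [m] = kg·s⁻²
All reduce to kg·s⁻² except (2), which is kg·m⁻¹·s⁻².

(2)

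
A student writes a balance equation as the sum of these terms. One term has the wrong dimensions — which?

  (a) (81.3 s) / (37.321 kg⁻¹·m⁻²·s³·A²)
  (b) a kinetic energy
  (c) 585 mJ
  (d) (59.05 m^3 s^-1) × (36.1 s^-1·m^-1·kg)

(a)

Dimensions:
  (a) [s] / [kg⁻¹·m⁻²·s³·A²] = kg·m²·s⁻²·A⁻²
  (b) [kinetic energy] = kg·m²·s⁻²
  (c) J = N·m = kg·m²·s⁻²
  (d) [m³·s⁻¹] · [kg·m⁻¹·s⁻¹] = kg·m²·s⁻²
All reduce to kg·m²·s⁻² except (a), which is kg·m²·s⁻²·A⁻².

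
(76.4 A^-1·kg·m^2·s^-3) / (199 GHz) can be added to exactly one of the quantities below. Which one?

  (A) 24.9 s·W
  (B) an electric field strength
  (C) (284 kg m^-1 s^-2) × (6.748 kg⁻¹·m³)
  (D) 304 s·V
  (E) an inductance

Reference: [kg·m²·s⁻³·A⁻¹] / [s⁻¹] = kg·m²·s⁻²·A⁻¹.
Each option:
  (A) W·s = J·s⁻¹·s = kg·m²·s⁻²
  (B) [electric field strength] = kg·m·s⁻³·A⁻¹
  (C) [kg·m⁻¹·s⁻²] · [kg⁻¹·m³] = m²·s⁻²
  (D) V·s = J·C⁻¹·s = kg·m²·s⁻²·A⁻¹  ← same
  (E) [inductance] = kg·m²·s⁻²·A⁻²
Only (D) matches kg·m²·s⁻²·A⁻¹.

(D)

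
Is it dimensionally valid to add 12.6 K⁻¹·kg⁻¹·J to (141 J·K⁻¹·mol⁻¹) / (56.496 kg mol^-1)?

In SI base units:
  12.6 K⁻¹·kg⁻¹·J:  J·kg⁻¹·K⁻¹ = N·m·kg⁻¹·K⁻¹ = m²·s⁻²·K⁻¹
  (141 J·K⁻¹·mol⁻¹) / (56.496 kg mol^-1):  [kg·m²·s⁻²·K⁻¹·mol⁻¹] / [kg·mol⁻¹] = m²·s⁻²·K⁻¹
Both are m²·s⁻²·K⁻¹, so they have the same dimensions and can be added.

Yes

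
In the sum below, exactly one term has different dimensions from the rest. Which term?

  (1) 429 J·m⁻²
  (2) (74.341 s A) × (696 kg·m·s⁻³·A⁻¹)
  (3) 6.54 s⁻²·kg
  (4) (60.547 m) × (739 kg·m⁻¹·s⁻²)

Dimensions:
  (1) J·m⁻² = N·m·m⁻² = kg·s⁻²
  (2) [s·A] · [kg·m·s⁻³·A⁻¹] = kg·m·s⁻²
  (3) kg·s⁻²
  (4) [m] · [kg·m⁻¹·s⁻²] = kg·s⁻²
All reduce to kg·s⁻² except (2), which is kg·m·s⁻².

(2)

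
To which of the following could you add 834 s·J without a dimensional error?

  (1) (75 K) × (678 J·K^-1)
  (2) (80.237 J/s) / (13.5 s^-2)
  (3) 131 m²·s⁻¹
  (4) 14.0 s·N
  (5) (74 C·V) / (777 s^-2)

Reference: J·s = N·m·s = kg·m²·s⁻¹.
Each option:
  (1) [K] · [kg·m²·s⁻²·K⁻¹] = kg·m²·s⁻²
  (2) [kg·m²·s⁻³] / [s⁻²] = kg·m²·s⁻¹  ← same
  (3) m²·s⁻¹
  (4) N·s = kg·m·s⁻²·s = kg·m·s⁻¹
  (5) [kg·m²·s⁻²] / [s⁻²] = kg·m²
Only (2) matches kg·m²·s⁻¹.

(2)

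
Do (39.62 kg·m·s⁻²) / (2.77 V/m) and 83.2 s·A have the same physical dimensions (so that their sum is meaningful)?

Yes

Expand each in SI base units:
  (39.62 kg·m·s⁻²) / (2.77 V/m):  [kg·m·s⁻²] / [kg·m·s⁻³·A⁻¹] = s·A
  83.2 s·A:  A·s = s·A
Both are s·A, so they have the same dimensions and can be added.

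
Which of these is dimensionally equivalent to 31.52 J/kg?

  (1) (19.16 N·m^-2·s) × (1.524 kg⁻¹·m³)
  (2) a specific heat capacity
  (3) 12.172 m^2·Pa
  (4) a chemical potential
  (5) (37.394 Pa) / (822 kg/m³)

(5)

Reference: J·kg⁻¹ = N·m·kg⁻¹ = m²·s⁻².
Each option:
  (1) [kg·m⁻¹·s⁻¹] · [kg⁻¹·m³] = m²·s⁻¹
  (2) [specific heat capacity] = m²·s⁻²·K⁻¹
  (3) Pa·m² = N·m⁻²·m² = kg·m·s⁻²
  (4) [chemical potential] = kg·m²·s⁻²·mol⁻¹
  (5) [kg·m⁻¹·s⁻²] / [kg·m⁻³] = m²·s⁻²  ← same
Only (5) matches m²·s⁻².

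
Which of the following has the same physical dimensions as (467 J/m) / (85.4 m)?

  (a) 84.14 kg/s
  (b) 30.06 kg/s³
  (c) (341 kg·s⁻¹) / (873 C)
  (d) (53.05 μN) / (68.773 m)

(d)

Reference: [kg·m·s⁻²] / [m] = kg·s⁻².
Each option:
  (a) kg·s⁻¹
  (b) kg·s⁻³
  (c) [kg·s⁻¹] / [s·A] = kg·s⁻²·A⁻¹
  (d) [kg·m·s⁻²] / [m] = kg·s⁻²  ← same
Only (d) matches kg·s⁻².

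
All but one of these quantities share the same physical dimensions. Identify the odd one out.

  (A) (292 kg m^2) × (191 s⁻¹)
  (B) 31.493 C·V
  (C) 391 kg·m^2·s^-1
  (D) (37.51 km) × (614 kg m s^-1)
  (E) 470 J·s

Dimensions:
  (A) [kg·m²] · [s⁻¹] = kg·m²·s⁻¹
  (B) C·V = s·A·J·C⁻¹ = kg·m²·s⁻²
  (C) kg·m²·s⁻¹
  (D) [m] · [kg·m·s⁻¹] = kg·m²·s⁻¹
  (E) J·s = N·m·s = kg·m²·s⁻¹
All reduce to kg·m²·s⁻¹ except (B), which is kg·m²·s⁻².

(B)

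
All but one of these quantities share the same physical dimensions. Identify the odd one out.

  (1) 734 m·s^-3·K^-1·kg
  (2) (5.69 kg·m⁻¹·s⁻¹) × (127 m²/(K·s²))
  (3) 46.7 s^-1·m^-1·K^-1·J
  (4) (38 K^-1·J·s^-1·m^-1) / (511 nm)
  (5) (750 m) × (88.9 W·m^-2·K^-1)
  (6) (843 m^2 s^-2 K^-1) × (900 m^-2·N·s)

Expand each in SI base units:
  (1) kg·m·s⁻³·K⁻¹
  (2) [kg·m⁻¹·s⁻¹] · [m²·s⁻²·K⁻¹] = kg·m·s⁻³·K⁻¹
  (3) J·s⁻¹·m⁻¹·K⁻¹ = N·m·s⁻¹·m⁻¹·K⁻¹ = kg·m·s⁻³·K⁻¹
  (4) [kg·m·s⁻³·K⁻¹] / [m] = kg·s⁻³·K⁻¹
  (5) [m] · [kg·s⁻³·K⁻¹] = kg·m·s⁻³·K⁻¹
  (6) [m²·s⁻²·K⁻¹] · [kg·m⁻¹·s⁻¹] = kg·m·s⁻³·K⁻¹
All reduce to kg·m·s⁻³·K⁻¹ except (4), which is kg·s⁻³·K⁻¹.

(4)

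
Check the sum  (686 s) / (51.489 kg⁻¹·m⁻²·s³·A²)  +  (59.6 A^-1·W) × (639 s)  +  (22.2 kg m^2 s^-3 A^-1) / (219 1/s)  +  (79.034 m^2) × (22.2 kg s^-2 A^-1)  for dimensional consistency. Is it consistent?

In SI base units:
  (686 s) / (51.489 kg⁻¹·m⁻²·s³·A²):  [s] / [kg⁻¹·m⁻²·s³·A²] = kg·m²·s⁻²·A⁻²
  (59.6 A^-1·W) × (639 s):  [kg·m²·s⁻³·A⁻¹] · [s] = kg·m²·s⁻²·A⁻¹
  (22.2 kg m^2 s^-3 A^-1) / (219 1/s):  [kg·m²·s⁻³·A⁻¹] / [s⁻¹] = kg·m²·s⁻²·A⁻¹
  (79.034 m^2) × (22.2 kg s^-2 A^-1):  [m²] · [kg·s⁻²·A⁻¹] = kg·m²·s⁻²·A⁻¹
The terms do not share a single dimension (kg·m²·s⁻²·A⁻² vs kg·m²·s⁻²·A⁻¹).

No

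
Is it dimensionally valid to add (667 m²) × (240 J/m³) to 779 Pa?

Dimensions:
  (667 m²) × (240 J/m³):  [m²] · [kg·m⁻¹·s⁻²] = kg·m·s⁻²
  779 Pa:  Pa = N·m⁻² = kg·m⁻¹·s⁻²
kg·m·s⁻² ≠ kg·m⁻¹·s⁻², so they cannot be added.

No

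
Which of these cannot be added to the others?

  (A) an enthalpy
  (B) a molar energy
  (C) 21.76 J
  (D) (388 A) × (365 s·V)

Dimensions:
  (A) [enthalpy] = kg·m²·s⁻²
  (B) [molar energy] = kg·m²·s⁻²·mol⁻¹
  (C) J = N·m = kg·m²·s⁻²
  (D) [A] · [kg·m²·s⁻²·A⁻¹] = kg·m²·s⁻²
All reduce to kg·m²·s⁻² except (B), which is kg·m²·s⁻²·mol⁻¹.

(B)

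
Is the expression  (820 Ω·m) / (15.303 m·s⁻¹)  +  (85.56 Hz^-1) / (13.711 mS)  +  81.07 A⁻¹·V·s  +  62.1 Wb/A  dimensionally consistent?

Yes

Work out the base dimensions of each:
  (820 Ω·m) / (15.303 m·s⁻¹):  [kg·m³·s⁻³·A⁻²] / [m·s⁻¹] = kg·m²·s⁻²·A⁻²
  (85.56 Hz^-1) / (13.711 mS):  [s] / [kg⁻¹·m⁻²·s³·A²] = kg·m²·s⁻²·A⁻²
  81.07 A⁻¹·V·s:  V·s·A⁻¹ = J·C⁻¹·s·A⁻¹ = kg·m²·s⁻²·A⁻²
  62.1 Wb/A:  Wb·A⁻¹ = V·s·A⁻¹ = kg·m²·s⁻²·A⁻²
Every term reduces to kg·m²·s⁻²·A⁻².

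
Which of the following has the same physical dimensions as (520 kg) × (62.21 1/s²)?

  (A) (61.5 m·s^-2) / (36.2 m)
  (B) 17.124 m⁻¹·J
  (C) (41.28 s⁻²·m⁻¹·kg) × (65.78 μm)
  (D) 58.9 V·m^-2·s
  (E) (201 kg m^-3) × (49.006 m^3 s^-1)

Reference: [kg] · [s⁻²] = kg·s⁻².
Each option:
  (A) [m·s⁻²] / [m] = s⁻²
  (B) J·m⁻¹ = N·m·m⁻¹ = kg·m·s⁻²
  (C) [kg·m⁻¹·s⁻²] · [m] = kg·s⁻²  ← same
  (D) V·s·m⁻² = J·C⁻¹·s·m⁻² = kg·s⁻²·A⁻¹
  (E) [kg·m⁻³] · [m³·s⁻¹] = kg·s⁻¹
Only (C) matches kg·s⁻².

(C)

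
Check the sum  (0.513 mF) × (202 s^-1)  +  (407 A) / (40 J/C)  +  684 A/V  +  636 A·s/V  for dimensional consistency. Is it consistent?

In SI base units:
  (0.513 mF) × (202 s^-1):  [kg⁻¹·m⁻²·s⁴·A²] · [s⁻¹] = kg⁻¹·m⁻²·s³·A²
  (407 A) / (40 J/C):  [A] / [kg·m²·s⁻³·A⁻¹] = kg⁻¹·m⁻²·s³·A²
  684 A/V:  A·V⁻¹ = A·(J·C⁻¹)⁻¹ = kg⁻¹·m⁻²·s³·A²
  636 A·s/V:  A·s·V⁻¹ = A·s·(J·C⁻¹)⁻¹ = kg⁻¹·m⁻²·s⁴·A²
The terms do not share a single dimension (kg⁻¹·m⁻²·s³·A² vs kg⁻¹·m⁻²·s⁴·A²).

No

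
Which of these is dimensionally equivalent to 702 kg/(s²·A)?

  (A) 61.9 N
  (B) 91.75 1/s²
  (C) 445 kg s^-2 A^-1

Reference: kg·s⁻²·A⁻¹.
Each option:
  (A) N = kg·m·s⁻²
  (B) s⁻²
  (C) kg·s⁻²·A⁻¹  ← same
Only (C) matches kg·s⁻²·A⁻¹.

(C)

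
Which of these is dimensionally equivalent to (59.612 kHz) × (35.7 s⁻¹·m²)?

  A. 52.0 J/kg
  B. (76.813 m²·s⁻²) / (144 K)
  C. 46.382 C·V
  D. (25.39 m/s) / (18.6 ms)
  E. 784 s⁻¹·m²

Reference: [s⁻¹] · [m²·s⁻¹] = m²·s⁻².
Each option:
  A. J·kg⁻¹ = N·m·kg⁻¹ = m²·s⁻²  ← same
  B. [m²·s⁻²] / [K] = m²·s⁻²·K⁻¹
  C. C·V = s·A·J·C⁻¹ = kg·m²·s⁻²
  D. [m·s⁻¹] / [s] = m·s⁻²
  E. m²·s⁻¹
Only A. matches m²·s⁻².

A.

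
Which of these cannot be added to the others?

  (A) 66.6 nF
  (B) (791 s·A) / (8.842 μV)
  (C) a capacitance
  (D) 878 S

In SI base units:
  (A) F = C·V⁻¹ = kg⁻¹·m⁻²·s⁴·A²
  (B) [s·A] / [kg·m²·s⁻³·A⁻¹] = kg⁻¹·m⁻²·s⁴·A²
  (C) [capacitance] = kg⁻¹·m⁻²·s⁴·A²
  (D) S = Ω⁻¹ = kg⁻¹·m⁻²·s³·A²
All reduce to kg⁻¹·m⁻²·s⁴·A² except (D), which is kg⁻¹·m⁻²·s³·A².

(D)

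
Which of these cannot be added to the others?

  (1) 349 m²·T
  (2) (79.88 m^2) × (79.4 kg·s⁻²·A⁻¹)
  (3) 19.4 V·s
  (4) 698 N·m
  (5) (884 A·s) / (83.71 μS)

(4)

Work out the base dimensions of each:
  (1) T·m² = Wb·m⁻²·m² = kg·m²·s⁻²·A⁻¹
  (2) [m²] · [kg·s⁻²·A⁻¹] = kg·m²·s⁻²·A⁻¹
  (3) V·s = J·C⁻¹·s = kg·m²·s⁻²·A⁻¹
  (4) N·m = kg·m·s⁻²·m = kg·m²·s⁻²
  (5) [s·A] / [kg⁻¹·m⁻²·s³·A²] = kg·m²·s⁻²·A⁻¹
All reduce to kg·m²·s⁻²·A⁻¹ except (4), which is kg·m²·s⁻².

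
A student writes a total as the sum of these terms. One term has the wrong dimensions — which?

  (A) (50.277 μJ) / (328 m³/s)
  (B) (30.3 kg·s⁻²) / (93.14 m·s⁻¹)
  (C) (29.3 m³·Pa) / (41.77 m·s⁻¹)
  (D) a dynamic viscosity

Work out the base dimensions of each:
  (A) [kg·m²·s⁻²] / [m³·s⁻¹] = kg·m⁻¹·s⁻¹
  (B) [kg·s⁻²] / [m·s⁻¹] = kg·m⁻¹·s⁻¹
  (C) [kg·m²·s⁻²] / [m·s⁻¹] = kg·m·s⁻¹
  (D) [dynamic viscosity] = kg·m⁻¹·s⁻¹
All reduce to kg·m⁻¹·s⁻¹ except (C), which is kg·m·s⁻¹.

(C)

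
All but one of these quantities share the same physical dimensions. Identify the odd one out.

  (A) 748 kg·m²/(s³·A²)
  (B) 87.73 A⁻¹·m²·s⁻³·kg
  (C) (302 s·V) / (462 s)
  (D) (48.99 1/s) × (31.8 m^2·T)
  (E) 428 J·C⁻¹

(A)

In SI base units:
  (A) kg·m²·s⁻³·A⁻²
  (B) kg·m²·s⁻³·A⁻¹
  (C) [kg·m²·s⁻²·A⁻¹] / [s] = kg·m²·s⁻³·A⁻¹
  (D) [s⁻¹] · [kg·m²·s⁻²·A⁻¹] = kg·m²·s⁻³·A⁻¹
  (E) J·C⁻¹ = N·m·(s·A)⁻¹ = kg·m²·s⁻³·A⁻¹
All reduce to kg·m²·s⁻³·A⁻¹ except (A), which is kg·m²·s⁻³·A⁻².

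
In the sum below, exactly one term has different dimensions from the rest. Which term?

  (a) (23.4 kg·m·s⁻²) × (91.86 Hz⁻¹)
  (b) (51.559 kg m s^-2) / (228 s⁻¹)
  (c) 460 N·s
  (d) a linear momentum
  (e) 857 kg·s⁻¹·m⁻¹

In SI base units:
  (a) [kg·m·s⁻²] · [s] = kg·m·s⁻¹
  (b) [kg·m·s⁻²] / [s⁻¹] = kg·m·s⁻¹
  (c) N·s = kg·m·s⁻²·s = kg·m·s⁻¹
  (d) [linear momentum] = kg·m·s⁻¹
  (e) kg·m⁻¹·s⁻¹
All reduce to kg·m·s⁻¹ except (e), which is kg·m⁻¹·s⁻¹.

(e)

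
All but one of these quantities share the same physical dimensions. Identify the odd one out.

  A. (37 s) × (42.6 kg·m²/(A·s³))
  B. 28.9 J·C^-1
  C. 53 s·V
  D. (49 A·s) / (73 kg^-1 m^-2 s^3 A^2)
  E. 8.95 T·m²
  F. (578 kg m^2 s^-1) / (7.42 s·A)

Work out the base dimensions of each:
  A. [s] · [kg·m²·s⁻³·A⁻¹] = kg·m²·s⁻²·A⁻¹
  B. J·C⁻¹ = N·m·(s·A)⁻¹ = kg·m²·s⁻³·A⁻¹
  C. V·s = J·C⁻¹·s = kg·m²·s⁻²·A⁻¹
  D. [s·A] / [kg⁻¹·m⁻²·s³·A²] = kg·m²·s⁻²·A⁻¹
  E. T·m² = Wb·m⁻²·m² = kg·m²·s⁻²·A⁻¹
  F. [kg·m²·s⁻¹] / [s·A] = kg·m²·s⁻²·A⁻¹
All reduce to kg·m²·s⁻²·A⁻¹ except B., which is kg·m²·s⁻³·A⁻¹.

B.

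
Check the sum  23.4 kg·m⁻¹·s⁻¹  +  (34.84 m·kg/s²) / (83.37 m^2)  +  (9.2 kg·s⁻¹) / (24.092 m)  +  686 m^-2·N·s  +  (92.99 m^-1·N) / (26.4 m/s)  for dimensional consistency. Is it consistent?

No

Reduce each to base SI dimensions:
  23.4 kg·m⁻¹·s⁻¹:  kg·m⁻¹·s⁻¹
  (34.84 m·kg/s²) / (83.37 m^2):  [kg·m·s⁻²] / [m²] = kg·m⁻¹·s⁻²
  (9.2 kg·s⁻¹) / (24.092 m):  [kg·s⁻¹] / [m] = kg·m⁻¹·s⁻¹
  686 m^-2·N·s:  N·s·m⁻² = kg·m·s⁻²·s·m⁻² = kg·m⁻¹·s⁻¹
  (92.99 m^-1·N) / (26.4 m/s):  [kg·s⁻²] / [m·s⁻¹] = kg·m⁻¹·s⁻¹
The terms do not share a single dimension (kg·m⁻¹·s⁻² vs kg·m⁻¹·s⁻¹).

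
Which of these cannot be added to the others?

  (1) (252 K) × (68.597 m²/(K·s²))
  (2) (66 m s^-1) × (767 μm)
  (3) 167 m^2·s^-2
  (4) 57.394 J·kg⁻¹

(2)

Expand each in SI base units:
  (1) [K] · [m²·s⁻²·K⁻¹] = m²·s⁻²
  (2) [m·s⁻¹] · [m] = m²·s⁻¹
  (3) m²·s⁻²
  (4) J·kg⁻¹ = N·m·kg⁻¹ = m²·s⁻²
All reduce to m²·s⁻² except (2), which is m²·s⁻¹.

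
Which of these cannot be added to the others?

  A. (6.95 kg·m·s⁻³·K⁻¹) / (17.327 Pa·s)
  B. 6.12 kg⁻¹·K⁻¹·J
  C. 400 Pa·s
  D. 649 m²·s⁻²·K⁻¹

C.

Reduce each to base SI dimensions:
  A. [kg·m·s⁻³·K⁻¹] / [kg·m⁻¹·s⁻¹] = m²·s⁻²·K⁻¹
  B. J·kg⁻¹·K⁻¹ = N·m·kg⁻¹·K⁻¹ = m²·s⁻²·K⁻¹
  C. Pa·s = N·m⁻²·s = kg·m⁻¹·s⁻¹
  D. m²·s⁻²·K⁻¹
All reduce to m²·s⁻²·K⁻¹ except C., which is kg·m⁻¹·s⁻¹.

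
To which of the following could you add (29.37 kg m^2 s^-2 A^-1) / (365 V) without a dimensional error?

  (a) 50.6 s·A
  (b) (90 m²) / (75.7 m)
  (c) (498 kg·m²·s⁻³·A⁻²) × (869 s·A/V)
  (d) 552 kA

(c)

Reference: [kg·m²·s⁻²·A⁻¹] / [kg·m²·s⁻³·A⁻¹] = s.
Each option:
  (a) A·s = s·A
  (b) [m²] / [m] = m
  (c) [kg·m²·s⁻³·A⁻²] · [kg⁻¹·m⁻²·s⁴·A²] = s  ← same
  (d) A
Only (c) matches s.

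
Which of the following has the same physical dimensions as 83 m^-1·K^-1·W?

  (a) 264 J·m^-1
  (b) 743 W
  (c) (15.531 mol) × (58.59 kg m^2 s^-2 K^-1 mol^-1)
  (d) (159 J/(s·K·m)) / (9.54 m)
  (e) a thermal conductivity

(e)

Reference: W·m⁻¹·K⁻¹ = J·s⁻¹·m⁻¹·K⁻¹ = kg·m·s⁻³·K⁻¹.
Each option:
  (a) J·m⁻¹ = N·m·m⁻¹ = kg·m·s⁻²
  (b) W = J·s⁻¹ = kg·m²·s⁻³
  (c) [mol] · [kg·m²·s⁻²·K⁻¹·mol⁻¹] = kg·m²·s⁻²·K⁻¹
  (d) [kg·m·s⁻³·K⁻¹] / [m] = kg·s⁻³·K⁻¹
  (e) [thermal conductivity] = kg·m·s⁻³·K⁻¹  ← same
Only (e) matches kg·m·s⁻³·K⁻¹.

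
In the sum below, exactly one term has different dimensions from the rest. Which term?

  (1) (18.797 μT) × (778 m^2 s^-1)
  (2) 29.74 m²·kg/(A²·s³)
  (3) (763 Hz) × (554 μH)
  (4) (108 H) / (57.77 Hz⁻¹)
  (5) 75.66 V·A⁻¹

(1)

Expand each in SI base units:
  (1) [kg·s⁻²·A⁻¹] · [m²·s⁻¹] = kg·m²·s⁻³·A⁻¹
  (2) kg·m²·s⁻³·A⁻²
  (3) [s⁻¹] · [kg·m²·s⁻²·A⁻²] = kg·m²·s⁻³·A⁻²
  (4) [kg·m²·s⁻²·A⁻²] / [s] = kg·m²·s⁻³·A⁻²
  (5) V·A⁻¹ = J·C⁻¹·A⁻¹ = kg·m²·s⁻³·A⁻²
All reduce to kg·m²·s⁻³·A⁻² except (1), which is kg·m²·s⁻³·A⁻¹.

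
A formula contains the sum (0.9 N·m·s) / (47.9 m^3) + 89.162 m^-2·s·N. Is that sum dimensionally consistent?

Yes

Reduce each to base SI dimensions:
  (0.9 N·m·s) / (47.9 m^3):  [kg·m²·s⁻¹] / [m³] = kg·m⁻¹·s⁻¹
  89.162 m^-2·s·N:  N·s·m⁻² = kg·m·s⁻²·s·m⁻² = kg·m⁻¹·s⁻¹
Both are kg·m⁻¹·s⁻¹, so they have the same dimensions and can be added.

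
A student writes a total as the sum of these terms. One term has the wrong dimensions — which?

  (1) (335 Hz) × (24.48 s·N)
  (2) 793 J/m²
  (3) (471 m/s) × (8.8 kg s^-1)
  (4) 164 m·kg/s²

Dimensions:
  (1) [s⁻¹] · [kg·m·s⁻¹] = kg·m·s⁻²
  (2) J·m⁻² = N·m·m⁻² = kg·s⁻²
  (3) [m·s⁻¹] · [kg·s⁻¹] = kg·m·s⁻²
  (4) kg·m·s⁻²
All reduce to kg·m·s⁻² except (2), which is kg·s⁻².

(2)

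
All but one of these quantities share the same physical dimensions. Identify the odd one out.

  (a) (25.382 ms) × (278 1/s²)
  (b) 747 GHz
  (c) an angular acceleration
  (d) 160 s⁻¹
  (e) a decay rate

(c)

Dimensions:
  (a) [s] · [s⁻²] = s⁻¹
  (b) Hz = s⁻¹
  (c) [angular acceleration] = s⁻²
  (d) s⁻¹
  (e) [decay rate] = s⁻¹
All reduce to s⁻¹ except (c), which is s⁻².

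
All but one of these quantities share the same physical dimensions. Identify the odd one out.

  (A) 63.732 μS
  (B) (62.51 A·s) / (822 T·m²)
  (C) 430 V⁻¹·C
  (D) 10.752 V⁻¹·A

(C)

Reduce each to base SI dimensions:
  (A) S = Ω⁻¹ = kg⁻¹·m⁻²·s³·A²
  (B) [s·A] / [kg·m²·s⁻²·A⁻¹] = kg⁻¹·m⁻²·s³·A²
  (C) C·V⁻¹ = s·A·(J·C⁻¹)⁻¹ = kg⁻¹·m⁻²·s⁴·A²
  (D) A·V⁻¹ = A·(J·C⁻¹)⁻¹ = kg⁻¹·m⁻²·s³·A²
All reduce to kg⁻¹·m⁻²·s³·A² except (C), which is kg⁻¹·m⁻²·s⁴·A².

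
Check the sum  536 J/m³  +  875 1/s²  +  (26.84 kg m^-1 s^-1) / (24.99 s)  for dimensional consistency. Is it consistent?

Reduce each to base SI dimensions:
  536 J/m³:  J·m⁻³ = N·m·m⁻³ = kg·m⁻¹·s⁻²
  875 1/s²:  s⁻²
  (26.84 kg m^-1 s^-1) / (24.99 s):  [kg·m⁻¹·s⁻¹] / [s] = kg·m⁻¹·s⁻²
The terms do not share a single dimension (kg·m⁻¹·s⁻² vs s⁻²).

No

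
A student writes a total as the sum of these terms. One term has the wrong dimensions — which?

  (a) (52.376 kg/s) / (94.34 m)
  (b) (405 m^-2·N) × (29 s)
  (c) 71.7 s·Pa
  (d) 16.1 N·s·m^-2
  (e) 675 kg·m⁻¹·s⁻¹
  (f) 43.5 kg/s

(f)

Dimensions:
  (a) [kg·s⁻¹] / [m] = kg·m⁻¹·s⁻¹
  (b) [kg·m⁻¹·s⁻²] · [s] = kg·m⁻¹·s⁻¹
  (c) Pa·s = N·m⁻²·s = kg·m⁻¹·s⁻¹
  (d) N·s·m⁻² = kg·m·s⁻²·s·m⁻² = kg·m⁻¹·s⁻¹
  (e) kg·m⁻¹·s⁻¹
  (f) kg·s⁻¹
All reduce to kg·m⁻¹·s⁻¹ except (f), which is kg·s⁻¹.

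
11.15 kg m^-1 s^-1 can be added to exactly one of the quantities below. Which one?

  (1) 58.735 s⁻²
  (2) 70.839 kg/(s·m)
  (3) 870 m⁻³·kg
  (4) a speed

Reference: kg·m⁻¹·s⁻¹.
Each option:
  (1) s⁻²
  (2) kg·m⁻¹·s⁻¹  ← same
  (3) kg·m⁻³
  (4) [speed] = m·s⁻¹
Only (2) matches kg·m⁻¹·s⁻¹.

(2)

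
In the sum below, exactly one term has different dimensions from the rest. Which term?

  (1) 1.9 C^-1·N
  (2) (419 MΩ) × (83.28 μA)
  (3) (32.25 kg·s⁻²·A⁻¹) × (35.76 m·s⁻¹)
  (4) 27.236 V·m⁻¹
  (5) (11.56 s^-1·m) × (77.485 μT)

(2)

Work out the base dimensions of each:
  (1) N·C⁻¹ = kg·m·s⁻²·(s·A)⁻¹ = kg·m·s⁻³·A⁻¹
  (2) [kg·m²·s⁻³·A⁻²] · [A] = kg·m²·s⁻³·A⁻¹
  (3) [kg·s⁻²·A⁻¹] · [m·s⁻¹] = kg·m·s⁻³·A⁻¹
  (4) V·m⁻¹ = J·C⁻¹·m⁻¹ = kg·m·s⁻³·A⁻¹
  (5) [m·s⁻¹] · [kg·s⁻²·A⁻¹] = kg·m·s⁻³·A⁻¹
All reduce to kg·m·s⁻³·A⁻¹ except (2), which is kg·m²·s⁻³·A⁻¹.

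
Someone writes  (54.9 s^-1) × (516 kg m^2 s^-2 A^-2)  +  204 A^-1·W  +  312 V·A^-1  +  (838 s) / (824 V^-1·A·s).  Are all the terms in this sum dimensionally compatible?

In SI base units:
  (54.9 s^-1) × (516 kg m^2 s^-2 A^-2):  [s⁻¹] · [kg·m²·s⁻²·A⁻²] = kg·m²·s⁻³·A⁻²
  204 A^-1·W:  W·A⁻¹ = J·s⁻¹·A⁻¹ = kg·m²·s⁻³·A⁻¹
  312 V·A^-1:  V·A⁻¹ = J·C⁻¹·A⁻¹ = kg·m²·s⁻³·A⁻²
  (838 s) / (824 V^-1·A·s):  [s] / [kg⁻¹·m⁻²·s⁴·A²] = kg·m²·s⁻³·A⁻²
The terms do not share a single dimension (kg·m²·s⁻³·A⁻² vs kg·m²·s⁻³·A⁻¹).

No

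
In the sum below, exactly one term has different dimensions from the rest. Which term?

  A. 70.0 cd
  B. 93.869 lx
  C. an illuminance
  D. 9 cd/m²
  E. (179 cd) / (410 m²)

In SI base units:
  A. cd
  B. lx = lm·m⁻² = m⁻²·cd
  C. [illuminance] = m⁻²·cd
  D. cd·m⁻² = m⁻²·cd
  E. [cd] / [m²] = m⁻²·cd
All reduce to m⁻²·cd except A., which is cd.

A.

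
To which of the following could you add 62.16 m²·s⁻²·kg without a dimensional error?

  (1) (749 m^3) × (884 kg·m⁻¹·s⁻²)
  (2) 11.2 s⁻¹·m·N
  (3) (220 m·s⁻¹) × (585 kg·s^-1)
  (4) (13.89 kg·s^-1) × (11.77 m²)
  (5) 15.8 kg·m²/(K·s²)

Reference: kg·m²·s⁻².
Each option:
  (1) [m³] · [kg·m⁻¹·s⁻²] = kg·m²·s⁻²  ← same
  (2) N·m·s⁻¹ = kg·m·s⁻²·m·s⁻¹ = kg·m²·s⁻³
  (3) [m·s⁻¹] · [kg·s⁻¹] = kg·m·s⁻²
  (4) [kg·s⁻¹] · [m²] = kg·m²·s⁻¹
  (5) kg·m²·s⁻²·K⁻¹
Only (1) matches kg·m²·s⁻².

(1)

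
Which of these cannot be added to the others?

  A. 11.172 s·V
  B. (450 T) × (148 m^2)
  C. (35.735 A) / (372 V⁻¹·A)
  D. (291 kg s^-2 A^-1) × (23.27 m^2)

C.

Expand each in SI base units:
  A. V·s = J·C⁻¹·s = kg·m²·s⁻²·A⁻¹
  B. [kg·s⁻²·A⁻¹] · [m²] = kg·m²·s⁻²·A⁻¹
  C. [A] / [kg⁻¹·m⁻²·s³·A²] = kg·m²·s⁻³·A⁻¹
  D. [kg·s⁻²·A⁻¹] · [m²] = kg·m²·s⁻²·A⁻¹
All reduce to kg·m²·s⁻²·A⁻¹ except C., which is kg·m²·s⁻³·A⁻¹.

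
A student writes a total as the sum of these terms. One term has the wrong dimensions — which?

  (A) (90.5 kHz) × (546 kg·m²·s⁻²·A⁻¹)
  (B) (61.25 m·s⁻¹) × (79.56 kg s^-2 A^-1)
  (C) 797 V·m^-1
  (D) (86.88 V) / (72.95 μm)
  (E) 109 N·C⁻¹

(A)

Work out the base dimensions of each:
  (A) [s⁻¹] · [kg·m²·s⁻²·A⁻¹] = kg·m²·s⁻³·A⁻¹
  (B) [m·s⁻¹] · [kg·s⁻²·A⁻¹] = kg·m·s⁻³·A⁻¹
  (C) V·m⁻¹ = J·C⁻¹·m⁻¹ = kg·m·s⁻³·A⁻¹
  (D) [kg·m²·s⁻³·A⁻¹] / [m] = kg·m·s⁻³·A⁻¹
  (E) N·C⁻¹ = kg·m·s⁻²·(s·A)⁻¹ = kg·m·s⁻³·A⁻¹
All reduce to kg·m·s⁻³·A⁻¹ except (A), which is kg·m²·s⁻³·A⁻¹.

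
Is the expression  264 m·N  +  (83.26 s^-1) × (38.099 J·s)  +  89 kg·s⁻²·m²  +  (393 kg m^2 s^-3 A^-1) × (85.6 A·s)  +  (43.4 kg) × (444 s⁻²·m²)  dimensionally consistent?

Yes

Expand each in SI base units:
  264 m·N:  N·m = kg·m·s⁻²·m = kg·m²·s⁻²
  (83.26 s^-1) × (38.099 J·s):  [s⁻¹] · [kg·m²·s⁻¹] = kg·m²·s⁻²
  89 kg·s⁻²·m²:  kg·m²·s⁻²
  (393 kg m^2 s^-3 A^-1) × (85.6 A·s):  [kg·m²·s⁻³·A⁻¹] · [s·A] = kg·m²·s⁻²
  (43.4 kg) × (444 s⁻²·m²):  [kg] · [m²·s⁻²] = kg·m²·s⁻²
Every term reduces to kg·m²·s⁻².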